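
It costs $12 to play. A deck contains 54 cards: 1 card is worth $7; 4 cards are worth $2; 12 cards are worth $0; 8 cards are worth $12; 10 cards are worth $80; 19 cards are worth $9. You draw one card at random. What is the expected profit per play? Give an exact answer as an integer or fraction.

217/27 dollars

E[payout] = (1/54)·7 + (4/54)·2 + (12/54)·0 + (8/54)·12 + (10/54)·80 + (19/54)·9 = 541/27
Expected profit = 541/27 − 12 = 217/27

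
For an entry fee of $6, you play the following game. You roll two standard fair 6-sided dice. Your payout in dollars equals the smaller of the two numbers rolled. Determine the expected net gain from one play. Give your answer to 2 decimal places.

Distribution of the smaller of the two numbers rolled: 1 w.p. 11/36, 2 w.p. 1/4, 3 w.p. 7/36, 4 w.p. 5/36, 5 w.p. 1/12, 6 w.p. 1/36
E[payout] = (11/36)·1 + (1/4)·2 + (7/36)·3 + (5/36)·4 + (1/12)·5 + (1/36)·6 = 91/36
Expected profit = 91/36 − 6 = -125/36 ≈ -$3.47

-$3.47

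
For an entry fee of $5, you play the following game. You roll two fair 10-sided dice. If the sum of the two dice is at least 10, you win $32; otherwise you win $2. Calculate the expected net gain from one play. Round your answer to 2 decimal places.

$16.20

E[payout] = (9/25)·2 + (16/25)·32 = 106/5
Expected profit = 106/5 − 5 = 81/5 ≈ $16.20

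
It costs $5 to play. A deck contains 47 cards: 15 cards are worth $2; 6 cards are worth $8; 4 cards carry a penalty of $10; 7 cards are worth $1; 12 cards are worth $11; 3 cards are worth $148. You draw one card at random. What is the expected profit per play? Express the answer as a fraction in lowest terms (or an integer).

E[payout] = (15/47)·2 + (6/47)·8 + (4/47)·(-10) + (7/47)·1 + (12/47)·11 + (3/47)·148 = 621/47
Expected profit = 621/47 − 5 = 386/47

386/47 dollars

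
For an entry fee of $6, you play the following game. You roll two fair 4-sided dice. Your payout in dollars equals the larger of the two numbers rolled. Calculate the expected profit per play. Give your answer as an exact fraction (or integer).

-23/8 dollars

Distribution of the larger of the two numbers rolled: 1 w.p. 1/16, 2 w.p. 3/16, 3 w.p. 5/16, 4 w.p. 7/16
E[payout] = (1/16)·1 + (3/16)·2 + (5/16)·3 + (7/16)·4 = 25/8
Expected profit = 25/8 − 6 = -23/8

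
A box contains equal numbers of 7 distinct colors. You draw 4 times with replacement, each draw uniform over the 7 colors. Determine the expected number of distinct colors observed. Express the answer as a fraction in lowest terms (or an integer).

Let Xⱼ=1 if type j appears at least once. P(Xⱼ=1) = 1 − ((7−1)/7)^4 = 1105/2401.
E[#distinct] = 7·1105/2401 = 1105/343.

1105/343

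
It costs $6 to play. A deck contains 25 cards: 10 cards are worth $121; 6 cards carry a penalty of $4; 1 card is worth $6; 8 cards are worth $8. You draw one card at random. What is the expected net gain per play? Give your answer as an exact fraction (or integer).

E[payout] = (10/25)·121 + (6/25)·(-4) + (1/25)·6 + (8/25)·8 = 1256/25
Expected profit = 1256/25 − 6 = 1106/25

1106/25 dollars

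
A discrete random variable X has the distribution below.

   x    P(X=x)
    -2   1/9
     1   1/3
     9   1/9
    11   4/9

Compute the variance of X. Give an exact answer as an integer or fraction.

E[X] = (1/9)·(-2) + (1/3)·1 + (1/9)·9 + (4/9)·11 = 6
E[X²] = (1/9)·4 + (1/3)·1 + (1/9)·81 + (4/9)·121 = 572/9
Var(X) = 572/9 − (6)² = 248/9

248/9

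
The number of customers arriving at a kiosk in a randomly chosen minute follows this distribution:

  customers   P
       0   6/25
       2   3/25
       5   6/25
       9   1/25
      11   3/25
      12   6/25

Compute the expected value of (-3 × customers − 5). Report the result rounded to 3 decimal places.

E[-3x-5] = (6/25)·(-5) + (3/25)·(-11) + (6/25)·(-20) + (1/25)·(-32) + (3/25)·(-38) + (6/25)·(-41)
     = -23 ≈ -23.000

-23.000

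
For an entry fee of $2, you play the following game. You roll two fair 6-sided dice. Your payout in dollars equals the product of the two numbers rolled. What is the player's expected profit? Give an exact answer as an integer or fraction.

41/4 dollars

Distribution of the product of the two numbers rolled: 1 w.p. 1/36, 2 w.p. 1/18, 3 w.p. 1/18, 4 w.p. 1/12, 5 w.p. 1/18, 6 w.p. 1/9, …
E[payout] = (1/36)·1 + (1/18)·2 + (1/18)·3 + (1/12)·4 + (1/18)·5 + (1/9)·6 + (1/18)·8 + (1/36)·9 + (1/18)·10 + (1/9)·12 + (1/18)·15 + (1/36)·16 + (1/18)·18 + (1/18)·20 + (1/18)·24 + (1/36)·25 + (1/18)·30 + (1/36)·36 = 49/4
Expected profit = 49/4 − 2 = 41/4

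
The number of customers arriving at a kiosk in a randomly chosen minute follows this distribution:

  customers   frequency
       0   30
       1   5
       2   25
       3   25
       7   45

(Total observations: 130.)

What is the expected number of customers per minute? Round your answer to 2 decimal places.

3.42

Total = 130, so P(customers=0) = 30/130, etc.
E[X] = (3/13)·0 + (1/26)·1 + (5/26)·2 + (5/26)·3 + (9/26)·7
     = 89/26 ≈ 3.42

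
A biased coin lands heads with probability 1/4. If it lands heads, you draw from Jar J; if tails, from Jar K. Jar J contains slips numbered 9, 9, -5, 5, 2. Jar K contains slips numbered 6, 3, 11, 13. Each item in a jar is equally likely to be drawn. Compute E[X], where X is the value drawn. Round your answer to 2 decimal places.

7.19

E[X | Jar J] = (9 + 9 − 5 + 5 + 2)/5 = 4
E[X | Jar K] = (6 + 3 + 11 + 13)/4 = 33/4
E[X] = (1/4)·4 + (3/4)·33/4 = 115/16 ≈ 7.19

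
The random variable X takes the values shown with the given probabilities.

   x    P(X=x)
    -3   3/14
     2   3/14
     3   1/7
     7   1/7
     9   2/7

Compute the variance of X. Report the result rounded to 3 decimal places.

E[X] = (3/14)·(-3) + (3/14)·2 + (1/7)·3 + (1/7)·7 + (2/7)·9 = 53/14
E[X²] = (3/14)·9 + (3/14)·4 + (1/7)·9 + (1/7)·49 + (2/7)·81 = 479/14
Var(X) = 479/14 − (53/14)² = 3897/196 ≈ 19.883

19.883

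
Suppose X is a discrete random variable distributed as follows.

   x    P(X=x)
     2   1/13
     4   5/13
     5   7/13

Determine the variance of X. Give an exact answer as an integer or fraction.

118/169

E[X] = (1/13)·2 + (5/13)·4 + (7/13)·5 = 57/13
E[X²] = (1/13)·4 + (5/13)·16 + (7/13)·25 = 259/13
Var(X) = 259/13 − (57/13)² = 118/169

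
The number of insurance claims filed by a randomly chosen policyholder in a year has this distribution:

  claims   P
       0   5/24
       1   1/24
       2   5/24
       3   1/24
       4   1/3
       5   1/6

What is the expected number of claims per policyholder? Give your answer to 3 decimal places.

E[X] = (5/24)·0 + (1/24)·1 + (5/24)·2 + (1/24)·3 + (1/3)·4 + (1/6)·5
     = 11/4 ≈ 2.750

2.750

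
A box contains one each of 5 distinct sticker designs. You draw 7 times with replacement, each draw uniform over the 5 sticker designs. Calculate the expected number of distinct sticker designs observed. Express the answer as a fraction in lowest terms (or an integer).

61741/15625

Let Xⱼ=1 if type j appears at least once. P(Xⱼ=1) = 1 − ((5−1)/5)^7 = 61741/78125.
E[#distinct] = 5·61741/78125 = 61741/15625.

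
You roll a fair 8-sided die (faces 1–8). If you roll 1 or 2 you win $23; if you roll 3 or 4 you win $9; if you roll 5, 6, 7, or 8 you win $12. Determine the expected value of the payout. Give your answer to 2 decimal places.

$14.00

E[payout] = (1/4)·9 + (1/2)·12 + (1/4)·23 = 14
≈ $14.00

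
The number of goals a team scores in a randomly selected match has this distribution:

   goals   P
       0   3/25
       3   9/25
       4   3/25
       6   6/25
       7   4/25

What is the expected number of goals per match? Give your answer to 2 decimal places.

4.12

E[X] = (3/25)·0 + (9/25)·3 + (3/25)·4 + (6/25)·6 + (4/25)·7
     = 103/25 ≈ 4.12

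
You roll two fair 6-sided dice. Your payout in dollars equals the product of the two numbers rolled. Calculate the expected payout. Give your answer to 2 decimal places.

$12.25

Distribution of the product of the two numbers rolled: 1 w.p. 1/36, 2 w.p. 1/18, 3 w.p. 1/18, 4 w.p. 1/12, 5 w.p. 1/18, 6 w.p. 1/9, …
E[payout] = (1/36)·1 + (1/18)·2 + (1/18)·3 + (1/12)·4 + (1/18)·5 + (1/9)·6 + (1/18)·8 + (1/36)·9 + (1/18)·10 + (1/9)·12 + (1/18)·15 + (1/36)·16 + (1/18)·18 + (1/18)·20 + (1/18)·24 + (1/36)·25 + (1/18)·30 + (1/36)·36 = 49/4
≈ $12.25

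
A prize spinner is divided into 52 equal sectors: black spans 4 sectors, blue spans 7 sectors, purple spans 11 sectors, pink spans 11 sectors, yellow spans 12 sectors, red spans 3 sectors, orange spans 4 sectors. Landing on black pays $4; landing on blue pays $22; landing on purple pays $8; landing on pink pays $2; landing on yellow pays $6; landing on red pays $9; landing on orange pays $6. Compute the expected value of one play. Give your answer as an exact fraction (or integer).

31/4 dollars

E[payout] = (4/52)·4 + (7/52)·22 + (11/52)·8 + (11/52)·2 + (12/52)·6 + (3/52)·9 + (4/52)·6 = 31/4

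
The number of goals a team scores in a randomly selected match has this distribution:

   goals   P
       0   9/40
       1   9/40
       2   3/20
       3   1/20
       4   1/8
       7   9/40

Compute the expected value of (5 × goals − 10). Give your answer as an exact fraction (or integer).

15/4

E[5x-10] = (9/40)·(-10) + (9/40)·(-5) + (3/20)·0 + (1/20)·5 + (1/8)·10 + (9/40)·25
     = 15/4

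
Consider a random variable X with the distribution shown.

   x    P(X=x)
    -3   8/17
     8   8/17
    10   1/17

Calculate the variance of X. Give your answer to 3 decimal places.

E[X] = (8/17)·(-3) + (8/17)·8 + (1/17)·10 = 50/17
E[X²] = (8/17)·9 + (8/17)·64 + (1/17)·100 = 684/17
Var(X) = 684/17 − (50/17)² = 9128/289 ≈ 31.585

31.585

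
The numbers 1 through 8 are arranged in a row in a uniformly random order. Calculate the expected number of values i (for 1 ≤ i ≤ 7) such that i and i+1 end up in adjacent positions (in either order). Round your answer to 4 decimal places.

1.7500

For each i ∈ {1,…,7}, let Xᵢ = 1 if i and i+1 are adjacent. P(Xᵢ=1) = 2·(8−1)!/8! = 2/8.
By linearity, E[ΣXᵢ] = (7)·(2/8) = 7/4.
≈ 1.7500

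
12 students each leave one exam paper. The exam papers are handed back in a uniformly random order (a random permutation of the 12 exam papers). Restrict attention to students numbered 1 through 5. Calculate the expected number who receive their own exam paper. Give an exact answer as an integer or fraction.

5/12

Let Xᵢ = 1 if person i gets their own exam paper. For each i, P(Xᵢ=1) = 1/12.
By linearity of expectation, E[X₁+…+X_5] = 5·(1/12) = 5/12.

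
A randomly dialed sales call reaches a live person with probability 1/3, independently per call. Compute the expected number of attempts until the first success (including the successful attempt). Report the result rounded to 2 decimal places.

For a geometric distribution, E[trials] = 1/p = 1/(1/3) = 3.
≈ 3.00

3.00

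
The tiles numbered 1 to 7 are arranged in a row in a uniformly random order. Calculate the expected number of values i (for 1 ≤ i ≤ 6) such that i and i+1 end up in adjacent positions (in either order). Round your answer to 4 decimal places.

For each i ∈ {1,…,6}, let Xᵢ = 1 if i and i+1 are adjacent. P(Xᵢ=1) = 2·(7−1)!/7! = 2/7.
By linearity, E[ΣXᵢ] = (6)·(2/7) = 12/7.
≈ 1.7143

1.7143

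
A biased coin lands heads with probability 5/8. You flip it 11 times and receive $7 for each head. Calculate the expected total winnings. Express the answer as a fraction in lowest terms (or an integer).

385/8 dollars

E[#heads] = 11·5/8 = 55/8 (linearity over flips).
E[winnings] = 7·55/8 = 385/8.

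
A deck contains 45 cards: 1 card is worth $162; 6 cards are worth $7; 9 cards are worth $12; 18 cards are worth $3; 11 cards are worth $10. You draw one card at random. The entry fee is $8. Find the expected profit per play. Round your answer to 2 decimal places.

$2.58

E[payout] = (1/45)·162 + (6/45)·7 + (9/45)·12 + (18/45)·3 + (11/45)·10 = 476/45
Expected profit = 476/45 − 8 = 116/45 ≈ $2.58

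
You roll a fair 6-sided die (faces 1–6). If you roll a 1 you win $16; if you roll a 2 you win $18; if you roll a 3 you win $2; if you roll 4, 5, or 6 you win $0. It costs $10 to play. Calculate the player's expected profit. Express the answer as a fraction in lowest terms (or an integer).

-$4

E[payout] = (1/2)·0 + (1/6)·2 + (1/6)·16 + (1/6)·18 = 6
Expected profit = 6 − 10 = -4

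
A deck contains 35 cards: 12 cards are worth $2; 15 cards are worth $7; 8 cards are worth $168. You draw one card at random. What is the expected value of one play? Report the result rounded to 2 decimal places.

$42.09

E[payout] = (12/35)·2 + (15/35)·7 + (8/35)·168 = 1473/35
≈ $42.09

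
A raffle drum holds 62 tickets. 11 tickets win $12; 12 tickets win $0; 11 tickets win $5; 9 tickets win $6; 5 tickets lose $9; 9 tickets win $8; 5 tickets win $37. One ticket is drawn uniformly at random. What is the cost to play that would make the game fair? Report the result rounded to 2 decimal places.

E[payout] = (11/62)·12 + (12/62)·0 + (11/62)·5 + (9/62)·6 + (5/62)·(-9) + (9/62)·8 + (5/62)·37 = 453/62
Fair fee = E[payout] = 453/62 ≈ $7.31

$7.31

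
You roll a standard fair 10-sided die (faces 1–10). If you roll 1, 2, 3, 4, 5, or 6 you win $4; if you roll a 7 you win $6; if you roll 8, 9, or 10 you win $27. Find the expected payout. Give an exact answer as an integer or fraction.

E[payout] = (3/5)·4 + (1/10)·6 + (3/10)·27 = 111/10

111/10 dollars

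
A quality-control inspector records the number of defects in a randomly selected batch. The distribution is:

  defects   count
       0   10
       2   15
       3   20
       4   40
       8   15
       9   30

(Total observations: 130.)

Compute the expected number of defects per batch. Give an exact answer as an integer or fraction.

64/13

Total = 130, so P(defects=0) = 10/130, etc.
E[X] = (1/13)·0 + (3/26)·2 + (2/13)·3 + (4/13)·4 + (3/26)·8 + (3/13)·9
     = 64/13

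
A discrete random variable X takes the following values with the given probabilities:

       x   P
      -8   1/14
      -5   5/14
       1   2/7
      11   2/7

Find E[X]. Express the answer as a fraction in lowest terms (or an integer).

15/14

E[X] = (1/14)·(-8) + (5/14)·(-5) + (2/7)·1 + (2/7)·11
     = 15/14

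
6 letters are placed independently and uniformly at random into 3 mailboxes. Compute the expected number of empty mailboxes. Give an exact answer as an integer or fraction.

Let Xⱼ=1 if mailbox j is empty. P(Xⱼ=1) = ((3-1)/3)^6 = 64/729.
By linearity, E[#empty] = 3·64/729 = 64/243.

64/243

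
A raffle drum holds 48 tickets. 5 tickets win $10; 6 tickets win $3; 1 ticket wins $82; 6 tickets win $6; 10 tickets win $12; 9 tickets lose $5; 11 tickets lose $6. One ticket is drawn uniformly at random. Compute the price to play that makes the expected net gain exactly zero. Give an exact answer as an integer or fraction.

E[payout] = (5/48)·10 + (6/48)·3 + (1/48)·82 + (6/48)·6 + (10/48)·12 + (9/48)·(-5) + (11/48)·(-6) = 65/16
Fair fee = E[payout] = 65/16

65/16 dollars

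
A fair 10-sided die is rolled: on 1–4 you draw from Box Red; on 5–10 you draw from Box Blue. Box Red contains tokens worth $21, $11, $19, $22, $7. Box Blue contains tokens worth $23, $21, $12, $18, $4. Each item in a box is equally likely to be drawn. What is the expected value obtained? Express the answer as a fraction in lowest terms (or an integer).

394/25 dollars

E[X | Box Red] = (21 + 11 + 19 + 22 + 7)/5 = 16
E[X | Box Blue] = (23 + 21 + 12 + 18 + 4)/5 = 78/5
E[X] = (2/5)·16 + (3/5)·78/5 = 394/25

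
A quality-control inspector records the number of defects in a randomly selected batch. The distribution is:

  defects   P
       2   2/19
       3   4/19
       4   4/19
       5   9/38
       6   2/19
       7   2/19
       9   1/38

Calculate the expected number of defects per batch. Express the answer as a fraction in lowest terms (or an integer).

E[X] = (2/19)·2 + (4/19)·3 + (4/19)·4 + (9/38)·5 + (2/19)·6 + (2/19)·7 + (1/38)·9
     = 85/19

85/19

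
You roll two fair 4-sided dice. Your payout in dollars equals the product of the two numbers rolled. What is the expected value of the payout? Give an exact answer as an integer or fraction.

Distribution of the product of the two numbers rolled: 1 w.p. 1/16, 2 w.p. 1/8, 3 w.p. 1/8, 4 w.p. 3/16, 6 w.p. 1/8, 8 w.p. 1/8, …
E[payout] = (1/16)·1 + (1/8)·2 + (1/8)·3 + (3/16)·4 + (1/8)·6 + (1/8)·8 + (1/16)·9 + (1/8)·12 + (1/16)·16 = 25/4

25/4 dollars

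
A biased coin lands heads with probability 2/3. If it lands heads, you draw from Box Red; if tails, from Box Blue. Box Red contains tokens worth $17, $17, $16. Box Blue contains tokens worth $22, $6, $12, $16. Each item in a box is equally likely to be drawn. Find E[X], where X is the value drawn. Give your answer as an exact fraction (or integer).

142/9 dollars

E[X | Box Red] = (17 + 17 + 16)/3 = 50/3
E[X | Box Blue] = (22 + 6 + 12 + 16)/4 = 14
E[X] = (2/3)·50/3 + (1/3)·14 = 142/9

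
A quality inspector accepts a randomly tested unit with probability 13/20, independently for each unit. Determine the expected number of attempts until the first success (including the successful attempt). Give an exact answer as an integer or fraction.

For a geometric distribution, E[trials] = 1/p = 1/(13/20) = 20/13.

20/13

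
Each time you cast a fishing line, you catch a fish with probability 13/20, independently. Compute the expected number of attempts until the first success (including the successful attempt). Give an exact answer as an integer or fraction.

For a geometric distribution, E[trials] = 1/p = 1/(13/20) = 20/13.

20/13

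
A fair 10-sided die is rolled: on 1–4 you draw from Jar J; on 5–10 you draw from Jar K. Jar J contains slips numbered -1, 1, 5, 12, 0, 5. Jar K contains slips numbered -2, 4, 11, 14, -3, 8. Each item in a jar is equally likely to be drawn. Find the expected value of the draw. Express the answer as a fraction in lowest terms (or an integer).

E[X | Jar J] = (-1 + 1 + 5 + 12 + 0 + 5)/6 = 11/3
E[X | Jar K] = (-2 + 4 + 11 + 14 − 3 + 8)/6 = 16/3
E[X] = (2/5)·11/3 + (3/5)·16/3 = 14/3

14/3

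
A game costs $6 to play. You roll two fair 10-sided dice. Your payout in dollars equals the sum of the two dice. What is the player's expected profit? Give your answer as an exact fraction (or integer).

Distribution of the sum of the two dice: 2 w.p. 1/100, 3 w.p. 1/50, 4 w.p. 3/100, 5 w.p. 1/25, 6 w.p. 1/20, 7 w.p. 3/50, …
E[payout] = (1/100)·2 + (1/50)·3 + (3/100)·4 + (1/25)·5 + (1/20)·6 + (3/50)·7 + (7/100)·8 + (2/25)·9 + (9/100)·10 + (1/10)·11 + (9/100)·12 + (2/25)·13 + (7/100)·14 + (3/50)·15 + (1/20)·16 + (1/25)·17 + (3/100)·18 + (1/50)·19 + (1/100)·20 = 11
Expected profit = 11 − 6 = 5

$5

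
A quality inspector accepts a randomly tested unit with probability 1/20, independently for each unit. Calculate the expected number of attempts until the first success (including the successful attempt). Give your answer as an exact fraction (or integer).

20

For a geometric distribution, E[trials] = 1/p = 1/(1/20) = 20.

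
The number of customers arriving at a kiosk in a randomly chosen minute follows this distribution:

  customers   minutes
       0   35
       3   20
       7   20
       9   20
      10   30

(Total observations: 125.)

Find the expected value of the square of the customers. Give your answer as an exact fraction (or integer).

1156/25

Total = 125, so P(customers=0) = 35/125, etc.
E[X²] = (7/25)·0 + (4/25)·9 + (4/25)·49 + (4/25)·81 + (6/25)·100
     = 1156/25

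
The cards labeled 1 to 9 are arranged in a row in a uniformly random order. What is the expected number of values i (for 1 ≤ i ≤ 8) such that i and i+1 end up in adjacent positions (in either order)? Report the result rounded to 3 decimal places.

For each i ∈ {1,…,8}, let Xᵢ = 1 if i and i+1 are adjacent. P(Xᵢ=1) = 2·(9−1)!/9! = 2/9.
By linearity, E[ΣXᵢ] = (8)·(2/9) = 16/9.
≈ 1.778

1.778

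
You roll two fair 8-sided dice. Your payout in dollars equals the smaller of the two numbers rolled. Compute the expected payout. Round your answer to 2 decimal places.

Distribution of the smaller of the two numbers rolled: 1 w.p. 15/64, 2 w.p. 13/64, 3 w.p. 11/64, 4 w.p. 9/64, 5 w.p. 7/64, 6 w.p. 5/64, …
E[payout] = (15/64)·1 + (13/64)·2 + (11/64)·3 + (9/64)·4 + (7/64)·5 + (5/64)·6 + (3/64)·7 + (1/64)·8 = 51/16
≈ $3.19

$3.19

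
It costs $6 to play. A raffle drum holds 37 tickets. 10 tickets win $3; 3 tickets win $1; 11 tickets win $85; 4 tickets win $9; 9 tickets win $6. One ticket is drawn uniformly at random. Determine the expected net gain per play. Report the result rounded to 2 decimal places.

$22.59

E[payout] = (10/37)·3 + (3/37)·1 + (11/37)·85 + (4/37)·9 + (9/37)·6 = 1058/37
Expected profit = 1058/37 − 6 = 836/37 ≈ $22.59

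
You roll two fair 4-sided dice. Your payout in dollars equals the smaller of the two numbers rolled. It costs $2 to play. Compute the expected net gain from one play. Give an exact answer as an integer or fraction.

Distribution of the smaller of the two numbers rolled: 1 w.p. 7/16, 2 w.p. 5/16, 3 w.p. 3/16, 4 w.p. 1/16
E[payout] = (7/16)·1 + (5/16)·2 + (3/16)·3 + (1/16)·4 = 15/8
Expected profit = 15/8 − 2 = -1/8

-1/8 dollars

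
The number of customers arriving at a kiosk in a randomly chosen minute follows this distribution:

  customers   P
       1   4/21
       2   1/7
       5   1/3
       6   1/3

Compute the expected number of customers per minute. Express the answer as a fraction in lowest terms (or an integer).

E[X] = (4/21)·1 + (1/7)·2 + (1/3)·5 + (1/3)·6
     = 29/7

29/7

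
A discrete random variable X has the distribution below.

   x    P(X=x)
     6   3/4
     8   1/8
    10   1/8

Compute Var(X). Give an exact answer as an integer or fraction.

E[X] = (3/4)·6 + (1/8)·8 + (1/8)·10 = 27/4
E[X²] = (3/4)·36 + (1/8)·64 + (1/8)·100 = 95/2
Var(X) = 95/2 − (27/4)² = 31/16

31/16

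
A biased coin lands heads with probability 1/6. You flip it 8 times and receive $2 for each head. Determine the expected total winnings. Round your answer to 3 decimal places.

$2.667

E[#heads] = 8·1/6 = 4/3 (linearity over flips).
E[winnings] = 2·4/3 = 8/3.
≈ 2.667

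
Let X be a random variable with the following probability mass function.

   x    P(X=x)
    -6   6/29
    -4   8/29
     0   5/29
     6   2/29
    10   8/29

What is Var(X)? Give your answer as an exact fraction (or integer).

34688/841

E[X] = (6/29)·(-6) + (8/29)·(-4) + (5/29)·0 + (2/29)·6 + (8/29)·10 = 24/29
E[X²] = (6/29)·36 + (8/29)·16 + (5/29)·0 + (2/29)·36 + (8/29)·100 = 1216/29
Var(X) = 1216/29 − (24/29)² = 34688/841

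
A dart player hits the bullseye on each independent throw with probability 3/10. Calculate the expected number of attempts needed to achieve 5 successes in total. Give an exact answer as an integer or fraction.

By linearity (sum of 5 independent geometric waits), E[trials] = 5/p = 5/(3/10) = 50/3.

50/3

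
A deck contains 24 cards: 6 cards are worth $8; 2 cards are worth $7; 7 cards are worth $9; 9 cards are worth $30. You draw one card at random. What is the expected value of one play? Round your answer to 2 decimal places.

E[payout] = (6/24)·8 + (2/24)·7 + (7/24)·9 + (9/24)·30 = 395/24
≈ $16.46

$16.46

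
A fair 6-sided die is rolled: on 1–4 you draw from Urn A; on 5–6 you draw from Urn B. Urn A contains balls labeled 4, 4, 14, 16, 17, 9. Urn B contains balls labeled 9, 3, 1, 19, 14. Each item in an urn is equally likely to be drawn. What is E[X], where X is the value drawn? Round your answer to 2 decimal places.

10.18

E[X | Urn A] = (4 + 4 + 14 + 16 + 17 + 9)/6 = 32/3
E[X | Urn B] = (9 + 3 + 1 + 19 + 14)/5 = 46/5
E[X] = (2/3)·32/3 + (1/3)·46/5 = 458/45 ≈ 10.18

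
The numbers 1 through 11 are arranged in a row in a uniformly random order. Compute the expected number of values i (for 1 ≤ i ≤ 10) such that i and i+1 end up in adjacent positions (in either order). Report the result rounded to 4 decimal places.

For each i ∈ {1,…,10}, let Xᵢ = 1 if i and i+1 are adjacent. P(Xᵢ=1) = 2·(11−1)!/11! = 2/11.
By linearity, E[ΣXᵢ] = (10)·(2/11) = 20/11.
≈ 1.8182

1.8182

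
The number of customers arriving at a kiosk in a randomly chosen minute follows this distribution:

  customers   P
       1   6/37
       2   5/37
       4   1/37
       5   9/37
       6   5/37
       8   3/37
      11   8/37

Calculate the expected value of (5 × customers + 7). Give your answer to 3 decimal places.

34.973

E[5x+7] = (6/37)·12 + (5/37)·17 + (1/37)·27 + (9/37)·32 + (5/37)·37 + (3/37)·47 + (8/37)·62
     = 1294/37 ≈ 34.973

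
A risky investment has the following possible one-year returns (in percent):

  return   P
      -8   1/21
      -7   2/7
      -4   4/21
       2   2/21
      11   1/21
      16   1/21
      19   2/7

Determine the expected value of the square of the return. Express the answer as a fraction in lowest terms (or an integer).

E[X²] = (1/21)·64 + (2/7)·49 + (4/21)·16 + (2/21)·4 + (1/21)·121 + (1/21)·256 + (2/7)·361
     = 991/7

991/7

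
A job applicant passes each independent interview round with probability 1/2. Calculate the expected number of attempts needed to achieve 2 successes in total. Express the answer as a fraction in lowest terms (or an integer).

By linearity (sum of 2 independent geometric waits), E[trials] = 2/p = 2/(1/2) = 4.

4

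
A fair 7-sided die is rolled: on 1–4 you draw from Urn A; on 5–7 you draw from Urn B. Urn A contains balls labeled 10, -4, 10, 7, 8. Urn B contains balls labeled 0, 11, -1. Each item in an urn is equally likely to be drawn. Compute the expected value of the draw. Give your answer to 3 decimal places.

4.971

E[X | Urn A] = (10 − 4 + 10 + 7 + 8)/5 = 31/5
E[X | Urn B] = (0 + 11 − 1)/3 = 10/3
E[X] = (4/7)·31/5 + (3/7)·10/3 = 174/35 ≈ 4.971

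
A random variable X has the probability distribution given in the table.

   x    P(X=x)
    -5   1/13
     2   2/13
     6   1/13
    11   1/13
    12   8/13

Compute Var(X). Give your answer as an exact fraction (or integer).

E[X] = (1/13)·(-5) + (2/13)·2 + (1/13)·6 + (1/13)·11 + (8/13)·12 = 112/13
E[X²] = (1/13)·25 + (2/13)·4 + (1/13)·36 + (1/13)·121 + (8/13)·144 = 1342/13
Var(X) = 1342/13 − (112/13)² = 4902/169

4902/169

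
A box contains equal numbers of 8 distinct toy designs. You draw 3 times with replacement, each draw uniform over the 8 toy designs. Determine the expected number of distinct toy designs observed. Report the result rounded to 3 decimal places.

2.641

Let Xⱼ=1 if type j appears at least once. P(Xⱼ=1) = 1 − ((8−1)/8)^3 = 169/512.
E[#distinct] = 8·169/512 = 169/64.
≈ 2.641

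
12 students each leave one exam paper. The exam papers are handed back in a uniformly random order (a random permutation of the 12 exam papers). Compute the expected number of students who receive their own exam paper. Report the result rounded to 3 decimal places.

1.000

Let Xᵢ = 1 if person i gets their own exam paper. For each i, P(Xᵢ=1) = 1/12.
By linearity of expectation, E[X₁+…+X_12] = 12·(1/12) = 1.
≈ 1.000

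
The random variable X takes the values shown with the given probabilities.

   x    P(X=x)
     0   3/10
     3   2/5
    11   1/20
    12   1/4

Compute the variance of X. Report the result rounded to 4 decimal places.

23.0875

E[X] = (3/10)·0 + (2/5)·3 + (1/20)·11 + (1/4)·12 = 19/4
E[X²] = (3/10)·0 + (2/5)·9 + (1/20)·121 + (1/4)·144 = 913/20
Var(X) = 913/20 − (19/4)² = 1847/80 ≈ 23.0875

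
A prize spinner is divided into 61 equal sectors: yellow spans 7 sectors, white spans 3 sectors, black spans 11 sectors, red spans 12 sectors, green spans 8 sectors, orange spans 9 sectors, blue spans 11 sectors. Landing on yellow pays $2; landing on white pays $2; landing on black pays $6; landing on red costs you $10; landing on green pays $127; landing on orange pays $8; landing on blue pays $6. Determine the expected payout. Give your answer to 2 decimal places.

$18.36

E[payout] = (7/61)·2 + (3/61)·2 + (11/61)·6 + (12/61)·(-10) + (8/61)·127 + (9/61)·8 + (11/61)·6 = 1120/61
≈ $18.36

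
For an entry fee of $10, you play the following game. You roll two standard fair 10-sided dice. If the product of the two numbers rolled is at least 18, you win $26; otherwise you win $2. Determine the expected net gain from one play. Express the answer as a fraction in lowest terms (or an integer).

E[payout] = (19/50)·2 + (31/50)·26 = 422/25
Expected profit = 422/25 − 10 = 172/25

172/25 dollars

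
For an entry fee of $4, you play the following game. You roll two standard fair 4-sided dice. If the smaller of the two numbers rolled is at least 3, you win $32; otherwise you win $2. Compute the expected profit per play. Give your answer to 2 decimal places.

E[payout] = (3/4)·2 + (1/4)·32 = 19/2
Expected profit = 19/2 − 4 = 11/2 ≈ $5.50

$5.50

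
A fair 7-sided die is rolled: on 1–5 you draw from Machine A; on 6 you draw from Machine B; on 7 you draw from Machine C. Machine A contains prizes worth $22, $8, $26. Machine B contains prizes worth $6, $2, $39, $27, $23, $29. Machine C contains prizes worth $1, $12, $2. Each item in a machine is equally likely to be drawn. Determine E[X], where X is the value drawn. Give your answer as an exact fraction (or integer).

E[X | Machine A] = (22 + 8 + 26)/3 = 56/3
E[X | Machine B] = (6 + 2 + 39 + 27 + 23 + 29)/6 = 21
E[X | Machine C] = (1 + 12 + 2)/3 = 5
E[X] = (5/7)·56/3 + (1/7)·21 + (1/7)·5 = 358/21

358/21 dollars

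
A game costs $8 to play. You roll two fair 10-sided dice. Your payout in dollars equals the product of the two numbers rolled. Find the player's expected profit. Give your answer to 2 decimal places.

$22.25

Distribution of the product of the two numbers rolled: 1 w.p. 1/100, 2 w.p. 1/50, 3 w.p. 1/50, 4 w.p. 3/100, 5 w.p. 1/50, 6 w.p. 1/25, …
E[payout] = (1/100)·1 + (1/50)·2 + (1/50)·3 + (3/100)·4 + (1/50)·5 + (1/25)·6 + (1/50)·7 + (1/25)·8 + (3/100)·9 + (1/25)·10 + (1/25)·12 + (1/50)·14 + (1/50)·15 + (3/100)·16 + (1/25)·18 + (1/25)·20 + (1/50)·21 + (1/25)·24 + (1/100)·25 + (1/50)·27 + (1/50)·28 + (1/25)·30 + (1/50)·32 + (1/50)·35 + (3/100)·36 + (1/25)·40 + (1/50)·42 + (1/50)·45 + (1/50)·48 + (1/100)·49 + (1/50)·50 + (1/50)·54 + (1/50)·56 + (1/50)·60 + (1/50)·63 + (1/100)·64 + (1/50)·70 + (1/50)·72 + (1/50)·80 + (1/100)·81 + (1/50)·90 + (1/100)·100 = 121/4
Expected profit = 121/4 − 8 = 89/4 ≈ $22.25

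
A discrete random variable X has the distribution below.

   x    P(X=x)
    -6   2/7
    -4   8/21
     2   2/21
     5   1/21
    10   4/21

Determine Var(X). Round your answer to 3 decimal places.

36.181

E[X] = (2/7)·(-6) + (8/21)·(-4) + (2/21)·2 + (1/21)·5 + (4/21)·10 = -19/21
E[X²] = (2/7)·36 + (8/21)·16 + (2/21)·4 + (1/21)·25 + (4/21)·100 = 37
Var(X) = 37 − (-19/21)² = 15956/441 ≈ 36.181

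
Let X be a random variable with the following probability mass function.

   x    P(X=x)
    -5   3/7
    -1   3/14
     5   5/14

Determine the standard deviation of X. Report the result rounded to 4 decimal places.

E[X] = -4/7, E[X²] = 139/7
Var(X) = E[X²] − (E[X])² = 139/7 − 16/49 = 957/49
SD(X) = √(957/49) ≈ 4.4193

4.4193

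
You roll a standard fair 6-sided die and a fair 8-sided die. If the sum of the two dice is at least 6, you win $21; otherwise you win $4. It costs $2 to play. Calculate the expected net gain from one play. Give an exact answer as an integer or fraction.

E[payout] = (5/24)·4 + (19/24)·21 = 419/24
Expected profit = 419/24 − 2 = 371/24

371/24 dollars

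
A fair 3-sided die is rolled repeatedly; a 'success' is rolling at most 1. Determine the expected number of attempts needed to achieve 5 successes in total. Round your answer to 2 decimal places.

By linearity (sum of 5 independent geometric waits), E[trials] = 5/p = 5/(1/3) = 15.
≈ 15.00

15.00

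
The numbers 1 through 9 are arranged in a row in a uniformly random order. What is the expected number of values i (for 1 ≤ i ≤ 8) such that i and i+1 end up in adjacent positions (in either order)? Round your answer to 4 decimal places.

1.7778

For each i ∈ {1,…,8}, let Xᵢ = 1 if i and i+1 are adjacent. P(Xᵢ=1) = 2·(9−1)!/9! = 2/9.
By linearity, E[ΣXᵢ] = (8)·(2/9) = 16/9.
≈ 1.7778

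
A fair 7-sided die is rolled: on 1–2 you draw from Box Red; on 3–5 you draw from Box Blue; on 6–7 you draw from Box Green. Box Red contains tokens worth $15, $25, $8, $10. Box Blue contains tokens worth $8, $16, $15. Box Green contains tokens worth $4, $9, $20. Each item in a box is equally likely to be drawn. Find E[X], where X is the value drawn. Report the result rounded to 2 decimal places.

$12.86

E[X | Box Red] = (15 + 25 + 8 + 10)/4 = 29/2
E[X | Box Blue] = (8 + 16 + 15)/3 = 13
E[X | Box Green] = (4 + 9 + 20)/3 = 11
E[X] = (2/7)·29/2 + (3/7)·13 + (2/7)·11 = 90/7 ≈ 12.86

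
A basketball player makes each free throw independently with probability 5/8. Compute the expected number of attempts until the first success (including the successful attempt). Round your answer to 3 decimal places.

For a geometric distribution, E[trials] = 1/p = 1/(5/8) = 8/5.
≈ 1.600

1.600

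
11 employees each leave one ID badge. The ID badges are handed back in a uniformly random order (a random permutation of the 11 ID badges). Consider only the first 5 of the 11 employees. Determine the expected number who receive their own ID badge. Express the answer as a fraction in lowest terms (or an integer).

5/11

Let Xᵢ = 1 if person i gets their own ID badge. For each i, P(Xᵢ=1) = 1/11.
By linearity of expectation, E[X₁+…+X_5] = 5·(1/11) = 5/11.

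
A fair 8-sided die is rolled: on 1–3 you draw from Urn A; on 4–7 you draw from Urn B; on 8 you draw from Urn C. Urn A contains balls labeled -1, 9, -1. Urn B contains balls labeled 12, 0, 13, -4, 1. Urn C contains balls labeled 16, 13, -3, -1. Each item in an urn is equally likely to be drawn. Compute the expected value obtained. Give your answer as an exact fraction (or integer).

617/160

E[X | Urn A] = (-1 + 9 − 1)/3 = 7/3
E[X | Urn B] = (12 + 0 + 13 − 4 + 1)/5 = 22/5
E[X | Urn C] = (16 + 13 − 3 − 1)/4 = 25/4
E[X] = (3/8)·7/3 + (1/2)·22/5 + (1/8)·25/4 = 617/160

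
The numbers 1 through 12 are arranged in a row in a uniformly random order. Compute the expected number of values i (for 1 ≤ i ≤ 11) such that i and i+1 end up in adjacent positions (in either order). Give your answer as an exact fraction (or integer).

11/6

For each i ∈ {1,…,11}, let Xᵢ = 1 if i and i+1 are adjacent. P(Xᵢ=1) = 2·(12−1)!/12! = 2/12.
By linearity, E[ΣXᵢ] = (11)·(2/12) = 11/6.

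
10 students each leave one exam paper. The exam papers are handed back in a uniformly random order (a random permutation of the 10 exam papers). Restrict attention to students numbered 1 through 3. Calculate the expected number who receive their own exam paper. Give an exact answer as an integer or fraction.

Let Xᵢ = 1 if person i gets their own exam paper. For each i, P(Xᵢ=1) = 1/10.
By linearity of expectation, E[X₁+…+X_3] = 3·(1/10) = 3/10.

3/10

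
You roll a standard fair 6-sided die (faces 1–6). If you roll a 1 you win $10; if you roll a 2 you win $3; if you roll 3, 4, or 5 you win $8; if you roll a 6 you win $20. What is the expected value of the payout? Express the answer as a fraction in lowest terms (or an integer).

E[payout] = (1/6)·3 + (1/2)·8 + (1/6)·10 + (1/6)·20 = 19/2

19/2 dollars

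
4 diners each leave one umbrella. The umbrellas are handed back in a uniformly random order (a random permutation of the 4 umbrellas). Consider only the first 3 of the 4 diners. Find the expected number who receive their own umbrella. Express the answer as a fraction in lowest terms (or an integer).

Let Xᵢ = 1 if person i gets their own umbrella. For each i, P(Xᵢ=1) = 1/4.
By linearity of expectation, E[X₁+…+X_3] = 3·(1/4) = 3/4.

3/4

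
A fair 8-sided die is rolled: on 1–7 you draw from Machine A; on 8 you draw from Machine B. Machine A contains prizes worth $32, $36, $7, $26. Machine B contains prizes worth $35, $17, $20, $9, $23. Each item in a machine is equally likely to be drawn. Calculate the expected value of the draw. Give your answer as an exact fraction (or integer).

3951/160 dollars

E[X | Machine A] = (32 + 36 + 7 + 26)/4 = 101/4
E[X | Machine B] = (35 + 17 + 20 + 9 + 23)/5 = 104/5
E[X] = (7/8)·101/4 + (1/8)·104/5 = 3951/160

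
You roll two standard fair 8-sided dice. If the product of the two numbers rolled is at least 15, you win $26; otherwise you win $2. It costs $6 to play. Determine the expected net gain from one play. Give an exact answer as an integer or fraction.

E[payout] = (29/64)·2 + (35/64)·26 = 121/8
Expected profit = 121/8 − 6 = 73/8

73/8 dollars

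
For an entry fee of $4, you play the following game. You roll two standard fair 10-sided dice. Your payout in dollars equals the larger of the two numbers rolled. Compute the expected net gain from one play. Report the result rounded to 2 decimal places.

Distribution of the larger of the two numbers rolled: 1 w.p. 1/100, 2 w.p. 3/100, 3 w.p. 1/20, 4 w.p. 7/100, 5 w.p. 9/100, 6 w.p. 11/100, …
E[payout] = (1/100)·1 + (3/100)·2 + (1/20)·3 + (7/100)·4 + (9/100)·5 + (11/100)·6 + (13/100)·7 + (3/20)·8 + (17/100)·9 + (19/100)·10 = 143/20
Expected profit = 143/20 − 4 = 63/20 ≈ $3.15

$3.15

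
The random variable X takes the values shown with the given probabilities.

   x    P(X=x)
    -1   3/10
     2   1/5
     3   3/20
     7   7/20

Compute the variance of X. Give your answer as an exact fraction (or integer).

53/5

E[X] = (3/10)·(-1) + (1/5)·2 + (3/20)·3 + (7/20)·7 = 3
E[X²] = (3/10)·1 + (1/5)·4 + (3/20)·9 + (7/20)·49 = 98/5
Var(X) = 98/5 − (3)² = 53/5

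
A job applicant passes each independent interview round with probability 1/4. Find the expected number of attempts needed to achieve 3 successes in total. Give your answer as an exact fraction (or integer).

By linearity (sum of 3 independent geometric waits), E[trials] = 3/p = 3/(1/4) = 12.

12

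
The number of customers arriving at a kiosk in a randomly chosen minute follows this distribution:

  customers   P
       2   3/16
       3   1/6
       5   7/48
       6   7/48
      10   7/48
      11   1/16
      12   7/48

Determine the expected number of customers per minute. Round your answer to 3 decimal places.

6.375

E[X] = (3/16)·2 + (1/6)·3 + (7/48)·5 + (7/48)·6 + (7/48)·10 + (1/16)·11 + (7/48)·12
     = 51/8 ≈ 6.375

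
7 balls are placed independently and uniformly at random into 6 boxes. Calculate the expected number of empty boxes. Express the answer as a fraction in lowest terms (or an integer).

78125/46656

Let Xⱼ=1 if box j is empty. P(Xⱼ=1) = ((6-1)/6)^7 = 78125/279936.
By linearity, E[#empty] = 6·78125/279936 = 78125/46656.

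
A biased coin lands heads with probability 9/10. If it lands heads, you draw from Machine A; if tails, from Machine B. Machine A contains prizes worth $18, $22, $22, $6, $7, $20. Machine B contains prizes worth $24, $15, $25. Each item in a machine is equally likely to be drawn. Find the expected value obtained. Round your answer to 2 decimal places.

E[X | Machine A] = (18 + 22 + 22 + 6 + 7 + 20)/6 = 95/6
E[X | Machine B] = (24 + 15 + 25)/3 = 64/3
E[X] = (9/10)·95/6 + (1/10)·64/3 = 983/60 ≈ 16.38

$16.38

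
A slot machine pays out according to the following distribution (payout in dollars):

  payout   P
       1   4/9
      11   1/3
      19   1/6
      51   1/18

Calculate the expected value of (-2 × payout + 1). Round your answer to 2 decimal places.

-19.22

E[-2x+1] = (4/9)·(-1) + (1/3)·(-21) + (1/6)·(-37) + (1/18)·(-101)
     = -173/9 ≈ -19.22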